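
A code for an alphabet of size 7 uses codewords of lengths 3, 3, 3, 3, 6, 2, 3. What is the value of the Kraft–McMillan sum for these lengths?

With common denominator 2^6 = 64: Σ 2^(−ℓᵢ) = 8/64 + 8/64 + 8/64 + 8/64 + 1/64 + 16/64 + 8/64 = 57/64 = 0.890625.

0.890625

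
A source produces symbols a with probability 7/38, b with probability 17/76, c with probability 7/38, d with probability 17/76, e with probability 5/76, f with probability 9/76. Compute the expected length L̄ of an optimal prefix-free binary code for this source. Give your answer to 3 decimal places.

Repeatedly combine the two least-probable nodes; the expected code length is the sum of the merged weights.
merge 5/76 + 9/76 → 7/38
merge 7/38 + 7/38 → 7/19
merge 7/38 + 17/76 → 31/76
merge 17/76 + 7/19 → 45/76
merge 31/76 + 45/76 → 1
L = 7/38 + 7/19 + 31/76 + 45/76 + 1 = 97/38 ≈ 2.553 bits/symbol.

2.553 bits/symbol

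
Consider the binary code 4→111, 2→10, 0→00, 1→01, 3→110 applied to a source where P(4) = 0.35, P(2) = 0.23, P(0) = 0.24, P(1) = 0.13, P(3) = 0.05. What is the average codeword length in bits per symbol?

L̄ = Σ pᵢ·ℓᵢ = 0.35·3 + 0.23·2 + 0.24·2 + 0.13·2 + 0.05·3 = 2.4 bits/symbol.

2.4 bits/symbol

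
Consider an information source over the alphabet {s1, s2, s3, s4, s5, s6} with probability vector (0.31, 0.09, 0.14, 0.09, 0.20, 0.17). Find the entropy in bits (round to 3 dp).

H = −Σ pᵢ log₂ pᵢ.
−0.31·log₂(0.31) = 0.5238
−0.09·log₂(0.09) = 0.3127
−0.14·log₂(0.14) = 0.3971
−0.09·log₂(0.09) = 0.3127
−0.20·log₂(0.20) = 0.4644
−0.17·log₂(0.17) = 0.4346
Sum ≈ 2.4452 → 2.445 bits.

2.445 bits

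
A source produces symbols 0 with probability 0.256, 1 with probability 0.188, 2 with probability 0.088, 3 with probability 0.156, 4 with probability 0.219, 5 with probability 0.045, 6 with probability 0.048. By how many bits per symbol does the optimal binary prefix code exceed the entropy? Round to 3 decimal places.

0.036 bits

Entropy H = −Σ p log₂ p ≈ 2.5747 bits.
Huffman merges: 9/200+6/125→93/1000; 11/125+93/1000→181/1000; 39/250+181/1000→337/1000; 47/250+219/1000→407/1000; 32/125+337/1000→593/1000; 407/1000+593/1000→1. L = 2611/1000 ≈ 2.6110.
L − H = 2.6110 − 2.5747 = 0.036 bits.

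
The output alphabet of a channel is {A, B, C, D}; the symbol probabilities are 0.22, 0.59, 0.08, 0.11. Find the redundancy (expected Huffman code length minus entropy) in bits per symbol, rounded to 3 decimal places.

0.029 bits

Entropy H = −Σ p log₂ p ≈ 1.5715 bits.
Huffman merges: 2/25+11/100→19/100; 19/100+11/50→41/100; 41/100+59/100→1. L = 8/5 ≈ 1.6000.
L − H = 1.6000 − 1.5715 = 0.029 bits.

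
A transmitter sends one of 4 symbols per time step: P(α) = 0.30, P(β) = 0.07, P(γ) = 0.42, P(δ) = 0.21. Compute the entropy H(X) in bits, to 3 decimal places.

1.788 bits

H = −Σ pᵢ log₂ pᵢ.
−0.30·log₂(0.30) = 0.5211
−0.07·log₂(0.07) = 0.2686
−0.42·log₂(0.42) = 0.5256
−0.21·log₂(0.21) = 0.4728
Sum ≈ 1.7881 → 1.788 bits.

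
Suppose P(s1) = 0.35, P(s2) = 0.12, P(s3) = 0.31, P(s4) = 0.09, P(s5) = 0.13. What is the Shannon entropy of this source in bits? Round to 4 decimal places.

2.1163 bits

H = −Σ pᵢ log₂ pᵢ.
−0.35·log₂(0.35) = 0.5301
−0.12·log₂(0.12) = 0.3671
−0.31·log₂(0.31) = 0.5238
−0.09·log₂(0.09) = 0.3127
−0.13·log₂(0.13) = 0.3826
Sum ≈ 2.1163 → 2.1163 bits.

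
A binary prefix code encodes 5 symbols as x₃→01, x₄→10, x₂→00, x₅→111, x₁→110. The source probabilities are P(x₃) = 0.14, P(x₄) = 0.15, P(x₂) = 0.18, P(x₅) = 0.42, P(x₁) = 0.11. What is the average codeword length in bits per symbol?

L̄ = Σ pᵢ·ℓᵢ = 0.14·2 + 0.15·2 + 0.18·2 + 0.42·3 + 0.11·3 = 2.53 bits/symbol.

2.53 bits/symbol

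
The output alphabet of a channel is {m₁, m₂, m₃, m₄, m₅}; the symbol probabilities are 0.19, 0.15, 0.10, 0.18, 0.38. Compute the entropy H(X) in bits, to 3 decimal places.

H = −Σ pᵢ log₂ pᵢ.
−0.19·log₂(0.19) = 0.4552
−0.15·log₂(0.15) = 0.4105
−0.10·log₂(0.10) = 0.3322
−0.18·log₂(0.18) = 0.4453
−0.38·log₂(0.38) = 0.5305
Sum ≈ 2.1737 → 2.174 bits.

2.174 bits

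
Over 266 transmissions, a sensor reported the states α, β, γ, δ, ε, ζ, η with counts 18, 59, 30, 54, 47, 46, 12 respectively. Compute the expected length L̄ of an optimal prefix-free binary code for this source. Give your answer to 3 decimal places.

2.688 bits/symbol

Probabilities are the counts divided by 266.
Repeatedly combine the two least-probable nodes; the expected code length is the sum of the merged weights.
merge 6/133 + 9/133 → 15/133
merge 15/133 + 15/133 → 30/133
merge 23/133 + 47/266 → 93/266
merge 27/133 + 59/266 → 113/266
merge 30/133 + 93/266 → 153/266
merge 113/266 + 153/266 → 1
L = 15/133 + 30/133 + 93/266 + 113/266 + 153/266 + 1 = 715/266 ≈ 2.688 bits/symbol.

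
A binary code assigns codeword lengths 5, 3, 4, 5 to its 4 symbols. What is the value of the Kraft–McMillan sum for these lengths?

With common denominator 2^5 = 32: Σ 2^(−ℓᵢ) = 1/32 + 4/32 + 2/32 + 1/32 = 8/32 = 0.25.

0.25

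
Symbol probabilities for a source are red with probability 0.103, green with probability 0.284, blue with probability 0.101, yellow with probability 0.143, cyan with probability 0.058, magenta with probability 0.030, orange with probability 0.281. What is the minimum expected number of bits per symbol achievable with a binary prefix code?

2.523 bits/symbol

Repeatedly combine the two least-probable nodes; the expected code length is the sum of the merged weights.
merge 3/100 + 29/500 → 11/125
merge 11/125 + 101/1000 → 189/1000
merge 103/1000 + 143/1000 → 123/500
merge 189/1000 + 123/500 → 87/200
merge 281/1000 + 71/250 → 113/200
merge 87/200 + 113/200 → 1
L = 11/125 + 189/1000 + 123/500 + 87/200 + 113/200 + 1 = 2523/1000 = 2.523 bits/symbol.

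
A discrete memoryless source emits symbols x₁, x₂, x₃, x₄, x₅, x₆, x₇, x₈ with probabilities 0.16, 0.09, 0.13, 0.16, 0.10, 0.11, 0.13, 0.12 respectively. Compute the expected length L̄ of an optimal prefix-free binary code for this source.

Repeatedly combine the two least-probable nodes; the expected code length is the sum of the merged weights.
merge 9/100 + 1/10 → 19/100
merge 11/100 + 3/25 → 23/100
merge 13/100 + 13/100 → 13/50
merge 4/25 + 4/25 → 8/25
merge 19/100 + 23/100 → 21/50
merge 13/50 + 8/25 → 29/50
merge 21/50 + 29/50 → 1
L = 19/100 + 23/100 + 13/50 + 8/25 + 21/50 + 29/50 + 1 = 3 bits/symbol.

3 bits/symbol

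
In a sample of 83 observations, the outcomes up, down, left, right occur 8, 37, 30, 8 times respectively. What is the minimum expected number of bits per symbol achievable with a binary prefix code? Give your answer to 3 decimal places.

Probabilities are the counts divided by 83.
Repeatedly combine the two least-probable nodes; the expected code length is the sum of the merged weights.
merge 8/83 + 8/83 → 16/83
merge 16/83 + 30/83 → 46/83
merge 37/83 + 46/83 → 1
L = 16/83 + 46/83 + 1 = 145/83 ≈ 1.747 bits/symbol.

1.747 bits/symbol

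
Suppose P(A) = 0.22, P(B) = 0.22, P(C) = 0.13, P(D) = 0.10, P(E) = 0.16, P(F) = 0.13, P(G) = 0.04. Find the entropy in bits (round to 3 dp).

2.667 bits

H = −Σ pᵢ log₂ pᵢ.
−0.22·log₂(0.22) = 0.4806
−0.22·log₂(0.22) = 0.4806
−0.13·log₂(0.13) = 0.3826
−0.10·log₂(0.10) = 0.3322
−0.16·log₂(0.16) = 0.4230
−0.13·log₂(0.13) = 0.3826
−0.04·log₂(0.04) = 0.1858
Sum ≈ 2.6674 → 2.667 bits.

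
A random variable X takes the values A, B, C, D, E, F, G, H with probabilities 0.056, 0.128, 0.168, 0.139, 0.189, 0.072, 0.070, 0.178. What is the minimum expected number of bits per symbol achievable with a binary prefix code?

Repeatedly combine the two least-probable nodes; the expected code length is the sum of the merged weights.
merge 7/125 + 7/100 → 63/500
merge 9/125 + 63/500 → 99/500
merge 16/125 + 139/1000 → 267/1000
merge 21/125 + 89/500 → 173/500
merge 189/1000 + 99/500 → 387/1000
merge 267/1000 + 173/500 → 613/1000
merge 387/1000 + 613/1000 → 1
L = 63/500 + 99/500 + 267/1000 + 173/500 + 387/1000 + 613/1000 + 1 = 2937/1000 = 2.937 bits/symbol.

2.937 bits/symbol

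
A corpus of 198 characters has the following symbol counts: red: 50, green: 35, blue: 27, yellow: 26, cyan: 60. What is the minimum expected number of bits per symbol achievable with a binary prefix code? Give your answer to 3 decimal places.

2.268 bits/symbol

Probabilities are the counts divided by 198.
Repeatedly combine the two least-probable nodes; the expected code length is the sum of the merged weights.
merge 13/99 + 3/22 → 53/198
merge 35/198 + 25/99 → 85/198
merge 53/198 + 10/33 → 113/198
merge 85/198 + 113/198 → 1
L = 53/198 + 85/198 + 113/198 + 1 = 449/198 ≈ 2.268 bits/symbol.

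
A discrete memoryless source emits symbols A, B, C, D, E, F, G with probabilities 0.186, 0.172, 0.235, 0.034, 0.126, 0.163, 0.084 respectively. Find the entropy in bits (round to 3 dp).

2.648 bits

H = −Σ pᵢ log₂ pᵢ.
−0.186·log₂(0.186) = 0.4514
−0.172·log₂(0.172) = 0.4368
−0.235·log₂(0.235) = 0.4910
−0.034·log₂(0.034) = 0.1659
−0.126·log₂(0.126) = 0.3766
−0.163·log₂(0.163) = 0.4266
−0.084·log₂(0.084) = 0.3002
Sum ≈ 2.6483 → 2.648 bits.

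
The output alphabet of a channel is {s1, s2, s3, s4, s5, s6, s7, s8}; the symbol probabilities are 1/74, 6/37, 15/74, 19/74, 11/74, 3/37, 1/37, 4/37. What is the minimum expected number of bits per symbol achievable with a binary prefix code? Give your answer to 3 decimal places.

2.703 bits/symbol

Repeatedly combine the two least-probable nodes; the expected code length is the sum of the merged weights.
merge 1/74 + 1/37 → 3/74
merge 3/74 + 3/37 → 9/74
merge 4/37 + 9/74 → 17/74
merge 11/74 + 6/37 → 23/74
merge 15/74 + 17/74 → 16/37
merge 19/74 + 23/74 → 21/37
merge 16/37 + 21/37 → 1
L = 3/74 + 9/74 + 17/74 + 23/74 + 16/37 + 21/37 + 1 = 100/37 ≈ 2.703 bits/symbol.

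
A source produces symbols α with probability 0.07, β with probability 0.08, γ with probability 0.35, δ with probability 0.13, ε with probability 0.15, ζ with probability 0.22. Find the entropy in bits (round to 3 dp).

2.364 bits

H = −Σ pᵢ log₂ pᵢ.
−0.07·log₂(0.07) = 0.2686
−0.08·log₂(0.08) = 0.2915
−0.35·log₂(0.35) = 0.5301
−0.13·log₂(0.13) = 0.3826
−0.15·log₂(0.15) = 0.4105
−0.22·log₂(0.22) = 0.4806
Sum ≈ 2.3639 → 2.364 bits.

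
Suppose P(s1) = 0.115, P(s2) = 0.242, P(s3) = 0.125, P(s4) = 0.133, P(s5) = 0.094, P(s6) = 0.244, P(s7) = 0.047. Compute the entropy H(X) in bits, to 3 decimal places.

H = −Σ pᵢ log₂ pᵢ.
−0.115·log₂(0.115) = 0.3588
−0.242·log₂(0.242) = 0.4954
−0.125·log₂(0.125) = 0.3750
−0.133·log₂(0.133) = 0.3871
−0.094·log₂(0.094) = 0.3207
−0.244·log₂(0.244) = 0.4966
−0.047·log₂(0.047) = 0.2073
Sum ≈ 2.6408 → 2.641 bits.

2.641 bits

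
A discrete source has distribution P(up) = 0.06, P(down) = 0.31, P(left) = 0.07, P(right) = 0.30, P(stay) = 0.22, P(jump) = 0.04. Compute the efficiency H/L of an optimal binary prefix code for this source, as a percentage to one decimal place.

Entropy H = −Σ p log₂ p ≈ 2.2233 bits.
Huffman merges: 1/25+3/50→1/10; 7/100+1/10→17/100; 17/100+11/50→39/100; 3/10+31/100→61/100; 39/100+61/100→1. L = 227/100 ≈ 2.2700.
Efficiency = H/L = 2.2233/2.2700 = 97.9%.

97.9%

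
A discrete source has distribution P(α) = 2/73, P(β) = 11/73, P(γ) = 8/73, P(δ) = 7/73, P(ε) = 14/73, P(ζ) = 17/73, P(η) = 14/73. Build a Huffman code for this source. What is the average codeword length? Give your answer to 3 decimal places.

2.699 bits/symbol

Repeatedly combine the two least-probable nodes; the expected code length is the sum of the merged weights.
merge 2/73 + 7/73 → 9/73
merge 8/73 + 9/73 → 17/73
merge 11/73 + 14/73 → 25/73
merge 14/73 + 17/73 → 31/73
merge 17/73 + 25/73 → 42/73
merge 31/73 + 42/73 → 1
L = 9/73 + 17/73 + 25/73 + 31/73 + 42/73 + 1 = 197/73 ≈ 2.699 bits/symbol.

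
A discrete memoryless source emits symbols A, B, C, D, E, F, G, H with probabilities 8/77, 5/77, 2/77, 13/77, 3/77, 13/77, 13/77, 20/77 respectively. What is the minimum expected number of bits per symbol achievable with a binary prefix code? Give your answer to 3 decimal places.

Repeatedly combine the two least-probable nodes; the expected code length is the sum of the merged weights.
merge 2/77 + 3/77 → 5/77
merge 5/77 + 5/77 → 10/77
merge 8/77 + 10/77 → 18/77
merge 13/77 + 13/77 → 26/77
merge 13/77 + 18/77 → 31/77
merge 20/77 + 26/77 → 46/77
merge 31/77 + 46/77 → 1
L = 5/77 + 10/77 + 18/77 + 26/77 + 31/77 + 46/77 + 1 = 213/77 ≈ 2.766 bits/symbol.

2.766 bits/symbol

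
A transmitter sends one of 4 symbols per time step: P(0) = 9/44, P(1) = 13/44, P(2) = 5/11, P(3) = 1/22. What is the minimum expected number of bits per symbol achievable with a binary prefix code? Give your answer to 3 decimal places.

1.795 bits/symbol

Repeatedly combine the two least-probable nodes; the expected code length is the sum of the merged weights.
merge 1/22 + 9/44 → 1/4
merge 1/4 + 13/44 → 6/11
merge 5/11 + 6/11 → 1
L = 1/4 + 6/11 + 1 = 79/44 ≈ 1.795 bits/symbol.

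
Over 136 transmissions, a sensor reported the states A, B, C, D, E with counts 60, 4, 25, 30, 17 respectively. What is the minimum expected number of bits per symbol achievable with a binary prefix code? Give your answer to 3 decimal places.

Probabilities are the counts divided by 136.
Repeatedly combine the two least-probable nodes; the expected code length is the sum of the merged weights.
merge 1/34 + 1/8 → 21/136
merge 21/136 + 25/136 → 23/68
merge 15/68 + 23/68 → 19/34
merge 15/34 + 19/34 → 1
L = 21/136 + 23/68 + 19/34 + 1 = 279/136 ≈ 2.051 bits/symbol.

2.051 bits/symbol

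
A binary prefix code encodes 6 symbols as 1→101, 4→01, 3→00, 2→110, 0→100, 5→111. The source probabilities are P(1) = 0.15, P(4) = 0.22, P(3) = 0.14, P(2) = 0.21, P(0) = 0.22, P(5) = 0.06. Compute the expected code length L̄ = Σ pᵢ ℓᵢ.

L̄ = Σ pᵢ·ℓᵢ = 0.15·3 + 0.22·2 + 0.14·2 + 0.21·3 + 0.22·3 + 0.06·3 = 2.64 bits/symbol.

2.64 bits/symbol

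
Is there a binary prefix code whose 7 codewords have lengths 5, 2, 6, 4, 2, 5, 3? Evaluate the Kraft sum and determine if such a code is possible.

With common denominator 2^6 = 64: Σ 2^(−ℓᵢ) = 2/64 + 16/64 + 1/64 + 4/64 + 16/64 + 2/64 + 8/64 = 49/64 = 0.765625.
Kraft's inequality requires Σ ≤ 1; here Σ = 0.765625 ≤ 1, so such a prefix code exists.

0.765625; yes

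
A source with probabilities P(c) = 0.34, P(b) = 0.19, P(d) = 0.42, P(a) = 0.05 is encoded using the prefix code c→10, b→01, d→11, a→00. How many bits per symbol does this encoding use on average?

L̄ = Σ pᵢ·ℓᵢ = 0.34·2 + 0.19·2 + 0.42·2 + 0.05·2 = 2 bits/symbol.

2 bits/symbol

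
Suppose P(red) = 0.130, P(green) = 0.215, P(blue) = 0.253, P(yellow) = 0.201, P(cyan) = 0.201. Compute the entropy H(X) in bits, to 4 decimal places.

2.2916 bits

H = −Σ pᵢ log₂ pᵢ.
−0.130·log₂(0.130) = 0.3826
−0.215·log₂(0.215) = 0.4768
−0.253·log₂(0.253) = 0.5016
−0.201·log₂(0.201) = 0.4653
−0.201·log₂(0.201) = 0.4653
Sum ≈ 2.2916 → 2.2916 bits.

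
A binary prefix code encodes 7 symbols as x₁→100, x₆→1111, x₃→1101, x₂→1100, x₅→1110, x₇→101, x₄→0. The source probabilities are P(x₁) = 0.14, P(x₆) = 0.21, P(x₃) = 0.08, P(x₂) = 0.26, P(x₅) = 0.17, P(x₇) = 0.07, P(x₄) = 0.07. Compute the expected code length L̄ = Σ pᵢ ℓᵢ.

L̄ = Σ pᵢ·ℓᵢ = 0.14·3 + 0.21·4 + 0.08·4 + 0.26·4 + 0.17·4 + 0.07·3 + 0.07·1 = 3.58 bits/symbol.

3.58 bits/symbol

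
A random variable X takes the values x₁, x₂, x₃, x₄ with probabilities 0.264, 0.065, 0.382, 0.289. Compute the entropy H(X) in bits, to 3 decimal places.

H = −Σ pᵢ log₂ pᵢ.
−0.264·log₂(0.264) = 0.5072
−0.065·log₂(0.065) = 0.2563
−0.382·log₂(0.382) = 0.5304
−0.289·log₂(0.289) = 0.5176
Sum ≈ 1.8115 → 1.811 bits.

1.811 bits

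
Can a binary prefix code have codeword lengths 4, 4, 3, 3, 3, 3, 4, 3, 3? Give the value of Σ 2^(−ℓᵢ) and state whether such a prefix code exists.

With common denominator 2^4 = 16: Σ 2^(−ℓᵢ) = 1/16 + 1/16 + 2/16 + 2/16 + 2/16 + 2/16 + 1/16 + 2/16 + 2/16 = 15/16 = 0.9375.
Kraft's inequality requires Σ ≤ 1; here Σ = 0.9375 ≤ 1, so such a prefix code exists.

0.9375; yes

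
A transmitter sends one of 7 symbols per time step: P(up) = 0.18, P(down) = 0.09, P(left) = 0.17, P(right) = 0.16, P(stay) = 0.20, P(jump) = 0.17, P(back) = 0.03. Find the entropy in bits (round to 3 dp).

H = −Σ pᵢ log₂ pᵢ.
−0.18·log₂(0.18) = 0.4453
−0.09·log₂(0.09) = 0.3127
−0.17·log₂(0.17) = 0.4346
−0.16·log₂(0.16) = 0.4230
−0.20·log₂(0.20) = 0.4644
−0.17·log₂(0.17) = 0.4346
−0.03·log₂(0.03) = 0.1518
Sum ≈ 2.6663 → 2.666 bits.

2.666 bits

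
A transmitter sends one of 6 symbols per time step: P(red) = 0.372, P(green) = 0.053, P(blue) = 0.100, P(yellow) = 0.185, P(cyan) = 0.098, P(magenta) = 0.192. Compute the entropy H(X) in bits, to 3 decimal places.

2.323 bits

H = −Σ pᵢ log₂ pᵢ.
−0.372·log₂(0.372) = 0.5307
−0.053·log₂(0.053) = 0.2246
−0.100·log₂(0.100) = 0.3322
−0.185·log₂(0.185) = 0.4504
−0.098·log₂(0.098) = 0.3284
−0.192·log₂(0.192) = 0.4571
Sum ≈ 2.3234 → 2.323 bits.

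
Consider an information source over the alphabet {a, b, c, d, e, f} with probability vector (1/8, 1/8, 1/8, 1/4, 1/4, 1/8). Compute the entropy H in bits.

2.5 bits

Each probability is a power of 1/2, so log₂(1/p) is an integer.
H = Σ p·log₂(1/p) = 1/8·3 + 1/8·3 + 1/8·3 + 1/4·2 + 1/4·2 + 1/8·3 = 2.5 bits.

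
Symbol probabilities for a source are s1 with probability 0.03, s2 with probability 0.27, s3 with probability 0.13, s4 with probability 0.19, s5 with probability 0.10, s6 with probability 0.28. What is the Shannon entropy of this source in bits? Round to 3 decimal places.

H = −Σ pᵢ log₂ pᵢ.
−0.03·log₂(0.03) = 0.1518
−0.27·log₂(0.27) = 0.5100
−0.13·log₂(0.13) = 0.3826
−0.19·log₂(0.19) = 0.4552
−0.10·log₂(0.10) = 0.3322
−0.28·log₂(0.28) = 0.5142
Sum ≈ 2.3461 → 2.346 bits.

2.346 bits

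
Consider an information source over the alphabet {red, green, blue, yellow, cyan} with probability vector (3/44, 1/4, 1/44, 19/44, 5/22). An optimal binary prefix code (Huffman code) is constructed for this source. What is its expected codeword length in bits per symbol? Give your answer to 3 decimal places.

Repeatedly combine the two least-probable nodes; the expected code length is the sum of the merged weights.
merge 1/44 + 3/44 → 1/11
merge 1/11 + 5/22 → 7/22
merge 1/4 + 7/22 → 25/44
merge 19/44 + 25/44 → 1
L = 1/11 + 7/22 + 25/44 + 1 = 87/44 ≈ 1.977 bits/symbol.

1.977 bits/symbol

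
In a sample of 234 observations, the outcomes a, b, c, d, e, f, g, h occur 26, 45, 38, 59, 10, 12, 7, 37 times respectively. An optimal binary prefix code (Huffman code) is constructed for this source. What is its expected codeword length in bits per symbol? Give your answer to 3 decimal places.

Probabilities are the counts divided by 234.
Repeatedly combine the two least-probable nodes; the expected code length is the sum of the merged weights.
merge 7/234 + 5/117 → 17/234
merge 2/39 + 17/234 → 29/234
merge 1/9 + 29/234 → 55/234
merge 37/234 + 19/117 → 25/78
merge 5/26 + 55/234 → 50/117
merge 59/234 + 25/78 → 67/117
merge 50/117 + 67/117 → 1
L = 17/234 + 29/234 + 55/234 + 25/78 + 50/117 + 67/117 + 1 = 322/117 ≈ 2.752 bits/symbol.

2.752 bits/symbol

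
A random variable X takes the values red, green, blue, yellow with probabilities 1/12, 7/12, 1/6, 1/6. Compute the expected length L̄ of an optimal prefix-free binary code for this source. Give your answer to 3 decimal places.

1.667 bits/symbol

Repeatedly combine the two least-probable nodes; the expected code length is the sum of the merged weights.
merge 1/12 + 1/6 → 1/4
merge 1/6 + 1/4 → 5/12
merge 5/12 + 7/12 → 1
L = 1/4 + 5/12 + 1 = 5/3 ≈ 1.667 bits/symbol.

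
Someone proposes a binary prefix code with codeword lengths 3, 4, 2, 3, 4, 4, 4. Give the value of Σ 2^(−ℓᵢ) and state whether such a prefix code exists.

0.75; yes

With common denominator 2^4 = 16: Σ 2^(−ℓᵢ) = 2/16 + 1/16 + 4/16 + 2/16 + 1/16 + 1/16 + 1/16 = 12/16 = 0.75.
Kraft's inequality requires Σ ≤ 1; here Σ = 0.75 ≤ 1, so such a prefix code exists.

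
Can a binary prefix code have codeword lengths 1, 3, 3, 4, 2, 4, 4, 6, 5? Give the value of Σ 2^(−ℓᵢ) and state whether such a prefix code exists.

1.234375; no

With common denominator 2^6 = 64: Σ 2^(−ℓᵢ) = 32/64 + 8/64 + 8/64 + 4/64 + 16/64 + 4/64 + 4/64 + 1/64 + 2/64 = 79/64 = 1.234375.
Kraft's inequality requires Σ ≤ 1; here Σ = 1.234375 > 1, so no such prefix code exists.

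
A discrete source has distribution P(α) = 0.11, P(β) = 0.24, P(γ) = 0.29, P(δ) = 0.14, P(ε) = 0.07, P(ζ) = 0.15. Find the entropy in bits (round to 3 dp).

H = −Σ pᵢ log₂ pᵢ.
−0.11·log₂(0.11) = 0.3503
−0.24·log₂(0.24) = 0.4941
−0.29·log₂(0.29) = 0.5179
−0.14·log₂(0.14) = 0.3971
−0.07·log₂(0.07) = 0.2686
−0.15·log₂(0.15) = 0.4105
Sum ≈ 2.4385 → 2.439 bits.

2.439 bits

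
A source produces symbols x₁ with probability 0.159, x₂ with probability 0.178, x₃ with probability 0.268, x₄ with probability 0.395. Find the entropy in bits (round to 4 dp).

1.9035 bits

H = −Σ pᵢ log₂ pᵢ.
−0.159·log₂(0.159) = 0.4218
−0.178·log₂(0.178) = 0.4432
−0.268·log₂(0.268) = 0.5091
−0.395·log₂(0.395) = 0.5293
Sum ≈ 1.9035 → 1.9035 bits.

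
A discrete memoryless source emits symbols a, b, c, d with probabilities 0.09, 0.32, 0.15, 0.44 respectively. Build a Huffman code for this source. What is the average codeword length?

Repeatedly combine the two least-probable nodes; the expected code length is the sum of the merged weights.
merge 9/100 + 3/20 → 6/25
merge 6/25 + 8/25 → 14/25
merge 11/25 + 14/25 → 1
L = 6/25 + 14/25 + 1 = 9/5 = 1.8 bits/symbol.

1.8 bits/symbol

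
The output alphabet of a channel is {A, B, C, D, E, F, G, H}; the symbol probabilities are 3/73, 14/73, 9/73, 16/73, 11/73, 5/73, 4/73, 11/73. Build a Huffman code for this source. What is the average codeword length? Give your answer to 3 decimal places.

2.849 bits/symbol

Repeatedly combine the two least-probable nodes; the expected code length is the sum of the merged weights.
merge 3/73 + 4/73 → 7/73
merge 5/73 + 7/73 → 12/73
merge 9/73 + 11/73 → 20/73
merge 11/73 + 12/73 → 23/73
merge 14/73 + 16/73 → 30/73
merge 20/73 + 23/73 → 43/73
merge 30/73 + 43/73 → 1
L = 7/73 + 12/73 + 20/73 + 23/73 + 30/73 + 43/73 + 1 = 208/73 ≈ 2.849 bits/symbol.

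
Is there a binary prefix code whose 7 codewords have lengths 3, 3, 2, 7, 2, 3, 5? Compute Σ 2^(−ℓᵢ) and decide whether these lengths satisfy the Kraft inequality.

0.9140625; yes

With common denominator 2^7 = 128: Σ 2^(−ℓᵢ) = 16/128 + 16/128 + 32/128 + 1/128 + 32/128 + 16/128 + 4/128 = 117/128 = 0.9140625.
Kraft's inequality requires Σ ≤ 1; here Σ = 0.9140625 ≤ 1, so such a prefix code exists.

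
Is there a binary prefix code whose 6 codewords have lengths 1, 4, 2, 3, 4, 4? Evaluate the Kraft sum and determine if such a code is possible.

1.0625; no

With common denominator 2^4 = 16: Σ 2^(−ℓᵢ) = 8/16 + 1/16 + 4/16 + 2/16 + 1/16 + 1/16 = 17/16 = 1.0625.
Kraft's inequality requires Σ ≤ 1; here Σ = 1.0625 > 1, so no such prefix code exists.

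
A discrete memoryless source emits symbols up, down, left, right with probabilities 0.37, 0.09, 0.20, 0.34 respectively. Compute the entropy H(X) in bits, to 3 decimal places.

1.837 bits

H = −Σ pᵢ log₂ pᵢ.
−0.37·log₂(0.37) = 0.5307
−0.09·log₂(0.09) = 0.3127
−0.20·log₂(0.20) = 0.4644
−0.34·log₂(0.34) = 0.5292
Sum ≈ 1.8369 → 1.837 bits.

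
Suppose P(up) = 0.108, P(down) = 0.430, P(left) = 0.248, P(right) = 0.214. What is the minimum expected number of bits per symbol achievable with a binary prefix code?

1.892 bits/symbol

Repeatedly combine the two least-probable nodes; the expected code length is the sum of the merged weights.
merge 27/250 + 107/500 → 161/500
merge 31/125 + 161/500 → 57/100
merge 43/100 + 57/100 → 1
L = 161/500 + 57/100 + 1 = 473/250 = 1.892 bits/symbol.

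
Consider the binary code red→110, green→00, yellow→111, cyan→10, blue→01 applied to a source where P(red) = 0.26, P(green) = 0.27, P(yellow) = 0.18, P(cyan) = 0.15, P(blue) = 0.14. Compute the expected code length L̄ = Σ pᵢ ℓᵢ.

L̄ = Σ pᵢ·ℓᵢ = 0.26·3 + 0.27·2 + 0.18·3 + 0.15·2 + 0.14·2 = 2.44 bits/symbol.

2.44 bits/symbol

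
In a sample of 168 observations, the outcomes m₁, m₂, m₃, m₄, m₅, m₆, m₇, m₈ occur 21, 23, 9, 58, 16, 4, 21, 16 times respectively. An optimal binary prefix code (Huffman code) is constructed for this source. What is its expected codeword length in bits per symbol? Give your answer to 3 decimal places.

2.732 bits/symbol

Probabilities are the counts divided by 168.
Repeatedly combine the two least-probable nodes; the expected code length is the sum of the merged weights.
merge 1/42 + 3/56 → 13/168
merge 13/168 + 2/21 → 29/168
merge 2/21 + 1/8 → 37/168
merge 1/8 + 23/168 → 11/42
merge 29/168 + 37/168 → 11/28
merge 11/42 + 29/84 → 17/28
merge 11/28 + 17/28 → 1
L = 13/168 + 29/168 + 37/168 + 11/42 + 11/28 + 17/28 + 1 = 153/56 ≈ 2.732 bits/symbol.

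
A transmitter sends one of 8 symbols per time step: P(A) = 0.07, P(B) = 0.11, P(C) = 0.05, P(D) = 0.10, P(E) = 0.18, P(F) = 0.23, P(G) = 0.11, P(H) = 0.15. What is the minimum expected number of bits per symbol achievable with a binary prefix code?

Repeatedly combine the two least-probable nodes; the expected code length is the sum of the merged weights.
merge 1/20 + 7/100 → 3/25
merge 1/10 + 11/100 → 21/100
merge 11/100 + 3/25 → 23/100
merge 3/20 + 9/50 → 33/100
merge 21/100 + 23/100 → 11/25
merge 23/100 + 33/100 → 14/25
merge 11/25 + 14/25 → 1
L = 3/25 + 21/100 + 23/100 + 33/100 + 11/25 + 14/25 + 1 = 289/100 = 2.89 bits/symbol.

2.89 bits/symbol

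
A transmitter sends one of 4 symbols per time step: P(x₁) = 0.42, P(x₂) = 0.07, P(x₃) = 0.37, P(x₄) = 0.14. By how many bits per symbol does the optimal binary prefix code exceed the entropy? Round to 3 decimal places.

Entropy H = −Σ p log₂ p ≈ 1.7220 bits.
Huffman merges: 7/100+7/50→21/100; 21/100+37/100→29/50; 21/50+29/50→1. L = 179/100 ≈ 1.7900.
L − H = 1.7900 − 1.7220 = 0.068 bits.

0.068 bits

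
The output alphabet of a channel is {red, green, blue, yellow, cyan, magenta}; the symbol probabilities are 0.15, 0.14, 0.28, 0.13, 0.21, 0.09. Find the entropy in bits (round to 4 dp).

2.4900 bits

H = −Σ pᵢ log₂ pᵢ.
−0.15·log₂(0.15) = 0.4105
−0.14·log₂(0.14) = 0.3971
−0.28·log₂(0.28) = 0.5142
−0.13·log₂(0.13) = 0.3826
−0.21·log₂(0.21) = 0.4728
−0.09·log₂(0.09) = 0.3127
Sum ≈ 2.4900 → 2.4900 bits.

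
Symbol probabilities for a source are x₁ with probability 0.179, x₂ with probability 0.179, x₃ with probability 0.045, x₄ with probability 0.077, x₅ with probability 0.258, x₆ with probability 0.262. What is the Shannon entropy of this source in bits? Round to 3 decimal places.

H = −Σ pᵢ log₂ pᵢ.
−0.179·log₂(0.179) = 0.4443
−0.179·log₂(0.179) = 0.4443
−0.045·log₂(0.045) = 0.2013
−0.077·log₂(0.077) = 0.2848
−0.258·log₂(0.258) = 0.5043
−0.262·log₂(0.262) = 0.5063
Sum ≈ 2.3852 → 2.385 bits.

2.385 bits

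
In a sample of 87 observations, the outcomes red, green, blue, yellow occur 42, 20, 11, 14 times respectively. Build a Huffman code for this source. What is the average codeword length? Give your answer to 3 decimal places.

1.805 bits/symbol

Probabilities are the counts divided by 87.
Repeatedly combine the two least-probable nodes; the expected code length is the sum of the merged weights.
merge 11/87 + 14/87 → 25/87
merge 20/87 + 25/87 → 15/29
merge 14/29 + 15/29 → 1
L = 25/87 + 15/29 + 1 = 157/87 ≈ 1.805 bits/symbol.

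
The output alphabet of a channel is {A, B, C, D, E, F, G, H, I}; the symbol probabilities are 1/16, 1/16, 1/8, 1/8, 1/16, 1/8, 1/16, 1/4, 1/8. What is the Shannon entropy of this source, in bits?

3 bits

Each probability is a power of 1/2, so log₂(1/p) is an integer.
H = Σ p·log₂(1/p) = 1/16·4 + 1/16·4 + 1/8·3 + 1/8·3 + 1/16·4 + 1/8·3 + 1/16·4 + 1/4·2 + 1/8·3 = 3 bits.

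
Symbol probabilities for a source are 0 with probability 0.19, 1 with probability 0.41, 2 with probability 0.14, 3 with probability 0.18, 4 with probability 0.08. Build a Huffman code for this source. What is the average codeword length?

Repeatedly combine the two least-probable nodes; the expected code length is the sum of the merged weights.
merge 2/25 + 7/50 → 11/50
merge 9/50 + 19/100 → 37/100
merge 11/50 + 37/100 → 59/100
merge 41/100 + 59/100 → 1
L = 11/50 + 37/100 + 59/100 + 1 = 109/50 = 2.18 bits/symbol.

2.18 bits/symbol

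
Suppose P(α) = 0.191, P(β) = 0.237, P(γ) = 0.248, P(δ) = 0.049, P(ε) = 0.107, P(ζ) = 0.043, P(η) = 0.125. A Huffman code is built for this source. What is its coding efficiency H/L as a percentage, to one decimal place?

Entropy H = −Σ p log₂ p ≈ 2.5757 bits.
Huffman merges: 43/1000+49/1000→23/250; 23/250+107/1000→199/1000; 1/8+191/1000→79/250; 199/1000+237/1000→109/250; 31/125+79/250→141/250; 109/250+141/250→1. L = 2607/1000 ≈ 2.6070.
Efficiency = H/L = 2.5757/2.6070 = 98.8%.

98.8%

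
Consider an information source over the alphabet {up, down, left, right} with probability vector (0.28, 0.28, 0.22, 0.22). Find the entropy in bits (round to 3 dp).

H = −Σ pᵢ log₂ pᵢ.
−0.28·log₂(0.28) = 0.5142
−0.28·log₂(0.28) = 0.5142
−0.22·log₂(0.22) = 0.4806
−0.22·log₂(0.22) = 0.4806
Sum ≈ 1.9896 → 1.990 bits.

1.990 bits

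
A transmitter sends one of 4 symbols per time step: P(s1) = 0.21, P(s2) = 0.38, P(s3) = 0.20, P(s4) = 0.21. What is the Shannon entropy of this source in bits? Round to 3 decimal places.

H = −Σ pᵢ log₂ pᵢ.
−0.21·log₂(0.21) = 0.4728
−0.38·log₂(0.38) = 0.5305
−0.20·log₂(0.20) = 0.4644
−0.21·log₂(0.21) = 0.4728
Sum ≈ 1.9405 → 1.940 bits.

1.940 bits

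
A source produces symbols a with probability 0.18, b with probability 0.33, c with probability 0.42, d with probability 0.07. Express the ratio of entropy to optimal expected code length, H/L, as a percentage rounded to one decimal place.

Entropy H = −Σ p log₂ p ≈ 1.7673 bits.
Huffman merges: 7/100+9/50→1/4; 1/4+33/100→29/50; 21/50+29/50→1. L = 183/100 ≈ 1.8300.
Efficiency = H/L = 1.7673/1.8300 = 96.6%.

96.6%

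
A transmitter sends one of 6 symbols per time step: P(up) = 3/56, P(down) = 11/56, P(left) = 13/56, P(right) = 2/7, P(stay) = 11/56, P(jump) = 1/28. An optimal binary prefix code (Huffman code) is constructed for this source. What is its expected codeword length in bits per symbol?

2.375 bits/symbol

Repeatedly combine the two least-probable nodes; the expected code length is the sum of the merged weights.
merge 1/28 + 3/56 → 5/56
merge 5/56 + 11/56 → 2/7
merge 11/56 + 13/56 → 3/7
merge 2/7 + 2/7 → 4/7
merge 3/7 + 4/7 → 1
L = 5/56 + 2/7 + 3/7 + 4/7 + 1 = 19/8 = 2.375 bits/symbol.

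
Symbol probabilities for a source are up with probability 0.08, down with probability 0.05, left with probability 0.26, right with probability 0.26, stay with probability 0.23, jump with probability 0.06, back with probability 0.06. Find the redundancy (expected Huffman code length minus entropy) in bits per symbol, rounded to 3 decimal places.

0.007 bits

Entropy H = −Σ p log₂ p ≈ 2.4929 bits.
Huffman merges: 1/20+3/50→11/100; 3/50+2/25→7/50; 11/100+7/50→1/4; 23/100+1/4→12/25; 13/50+13/50→13/25; 12/25+13/25→1. L = 5/2 ≈ 2.5000.
L − H = 2.5000 − 2.4929 = 0.007 bits.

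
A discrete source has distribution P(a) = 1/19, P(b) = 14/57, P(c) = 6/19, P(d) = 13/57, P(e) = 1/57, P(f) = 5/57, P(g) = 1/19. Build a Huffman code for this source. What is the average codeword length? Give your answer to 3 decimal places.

Repeatedly combine the two least-probable nodes; the expected code length is the sum of the merged weights.
merge 1/57 + 1/19 → 4/57
merge 1/19 + 4/57 → 7/57
merge 5/57 + 7/57 → 4/19
merge 4/19 + 13/57 → 25/57
merge 14/57 + 6/19 → 32/57
merge 25/57 + 32/57 → 1
L = 4/57 + 7/57 + 4/19 + 25/57 + 32/57 + 1 = 137/57 ≈ 2.404 bits/symbol.

2.404 bits/symbol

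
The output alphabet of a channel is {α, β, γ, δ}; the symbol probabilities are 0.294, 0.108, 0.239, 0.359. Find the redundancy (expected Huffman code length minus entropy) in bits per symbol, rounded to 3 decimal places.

Entropy H = −Σ p log₂ p ≈ 1.8901 bits.
Huffman merges: 27/250+239/1000→347/1000; 147/500+347/1000→641/1000; 359/1000+641/1000→1. L = 497/250 ≈ 1.9880.
L − H = 1.9880 − 1.8901 = 0.098 bits.

0.098 bits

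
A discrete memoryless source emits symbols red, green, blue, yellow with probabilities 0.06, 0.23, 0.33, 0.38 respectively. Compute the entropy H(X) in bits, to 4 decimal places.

H = −Σ pᵢ log₂ pᵢ.
−0.06·log₂(0.06) = 0.2435
−0.23·log₂(0.23) = 0.4877
−0.33·log₂(0.33) = 0.5278
−0.38·log₂(0.38) = 0.5305
Sum ≈ 1.7895 → 1.7895 bits.

1.7895 bits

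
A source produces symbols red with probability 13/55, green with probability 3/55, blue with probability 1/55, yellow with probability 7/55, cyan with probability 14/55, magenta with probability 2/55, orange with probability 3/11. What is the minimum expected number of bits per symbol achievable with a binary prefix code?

Repeatedly combine the two least-probable nodes; the expected code length is the sum of the merged weights.
merge 1/55 + 2/55 → 3/55
merge 3/55 + 3/55 → 6/55
merge 6/55 + 7/55 → 13/55
merge 13/55 + 13/55 → 26/55
merge 14/55 + 3/11 → 29/55
merge 26/55 + 29/55 → 1
L = 3/55 + 6/55 + 13/55 + 26/55 + 29/55 + 1 = 12/5 = 2.4 bits/symbol.

2.4 bits/symbol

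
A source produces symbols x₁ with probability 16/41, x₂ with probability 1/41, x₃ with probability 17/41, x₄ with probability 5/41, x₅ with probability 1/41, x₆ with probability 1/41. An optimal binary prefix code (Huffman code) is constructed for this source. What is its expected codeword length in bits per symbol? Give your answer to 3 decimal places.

Repeatedly combine the two least-probable nodes; the expected code length is the sum of the merged weights.
merge 1/41 + 1/41 → 2/41
merge 1/41 + 2/41 → 3/41
merge 3/41 + 5/41 → 8/41
merge 8/41 + 16/41 → 24/41
merge 17/41 + 24/41 → 1
L = 2/41 + 3/41 + 8/41 + 24/41 + 1 = 78/41 ≈ 1.902 bits/symbol.

1.902 bits/symbol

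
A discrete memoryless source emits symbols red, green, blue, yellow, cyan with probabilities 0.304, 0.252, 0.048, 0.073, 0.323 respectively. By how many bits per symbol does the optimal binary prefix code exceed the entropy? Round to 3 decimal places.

Entropy H = −Σ p log₂ p ≈ 2.0359 bits.
Huffman merges: 6/125+73/1000→121/1000; 121/1000+63/250→373/1000; 38/125+323/1000→627/1000; 373/1000+627/1000→1. L = 2121/1000 ≈ 2.1210.
L − H = 2.1210 − 2.0359 = 0.085 bits.

0.085 bits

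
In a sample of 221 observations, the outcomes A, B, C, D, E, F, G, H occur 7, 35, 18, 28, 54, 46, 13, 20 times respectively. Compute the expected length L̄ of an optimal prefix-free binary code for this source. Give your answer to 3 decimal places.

Probabilities are the counts divided by 221.
Repeatedly combine the two least-probable nodes; the expected code length is the sum of the merged weights.
merge 7/221 + 1/17 → 20/221
merge 18/221 + 20/221 → 38/221
merge 20/221 + 28/221 → 48/221
merge 35/221 + 38/221 → 73/221
merge 46/221 + 48/221 → 94/221
merge 54/221 + 73/221 → 127/221
merge 94/221 + 127/221 → 1
L = 20/221 + 38/221 + 48/221 + 73/221 + 94/221 + 127/221 + 1 = 621/221 ≈ 2.810 bits/symbol.

2.810 bits/symbol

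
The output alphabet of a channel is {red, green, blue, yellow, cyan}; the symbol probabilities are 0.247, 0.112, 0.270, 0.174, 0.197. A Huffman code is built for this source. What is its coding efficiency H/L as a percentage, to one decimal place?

99.0%

Entropy H = −Σ p log₂ p ≈ 2.2628 bits.
Huffman merges: 14/125+87/500→143/500; 197/1000+247/1000→111/250; 27/100+143/500→139/250; 111/250+139/250→1. L = 1143/500 ≈ 2.2860.
Efficiency = H/L = 2.2628/2.2860 = 99.0%.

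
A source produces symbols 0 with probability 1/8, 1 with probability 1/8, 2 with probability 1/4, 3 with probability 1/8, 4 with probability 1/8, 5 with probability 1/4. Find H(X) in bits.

2.5 bits

Each probability is a power of 1/2, so log₂(1/p) is an integer.
H = Σ p·log₂(1/p) = 1/8·3 + 1/8·3 + 1/4·2 + 1/8·3 + 1/8·3 + 1/4·2 = 2.5 bits.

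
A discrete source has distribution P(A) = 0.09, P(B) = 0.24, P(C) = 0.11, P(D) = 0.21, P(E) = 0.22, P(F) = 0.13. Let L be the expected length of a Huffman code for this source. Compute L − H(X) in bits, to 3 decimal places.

Entropy H = −Σ p log₂ p ≈ 2.4931 bits.
Huffman merges: 9/100+11/100→1/5; 13/100+1/5→33/100; 21/100+11/50→43/100; 6/25+33/100→57/100; 43/100+57/100→1. L = 253/100 ≈ 2.5300.
L − H = 2.5300 − 2.4931 = 0.037 bits.

0.037 bits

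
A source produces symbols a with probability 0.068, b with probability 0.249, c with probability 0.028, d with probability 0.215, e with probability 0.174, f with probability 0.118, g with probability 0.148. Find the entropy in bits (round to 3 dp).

2.595 bits

H = −Σ pᵢ log₂ pᵢ.
−0.068·log₂(0.068) = 0.2637
−0.249·log₂(0.249) = 0.4994
−0.028·log₂(0.028) = 0.1444
−0.215·log₂(0.215) = 0.4768
−0.174·log₂(0.174) = 0.4390
−0.118·log₂(0.118) = 0.3638
−0.148·log₂(0.148) = 0.4079
Sum ≈ 2.5951 → 2.595 bits.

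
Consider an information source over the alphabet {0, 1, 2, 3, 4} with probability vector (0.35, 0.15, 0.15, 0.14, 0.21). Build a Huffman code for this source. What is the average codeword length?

2.29 bits/symbol

Repeatedly combine the two least-probable nodes; the expected code length is the sum of the merged weights.
merge 7/50 + 3/20 → 29/100
merge 3/20 + 21/100 → 9/25
merge 29/100 + 7/20 → 16/25
merge 9/25 + 16/25 → 1
L = 29/100 + 9/25 + 16/25 + 1 = 229/100 = 2.29 bits/symbol.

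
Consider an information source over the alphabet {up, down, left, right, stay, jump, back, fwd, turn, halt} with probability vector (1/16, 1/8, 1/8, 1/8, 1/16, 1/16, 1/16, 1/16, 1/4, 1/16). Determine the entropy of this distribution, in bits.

3.125 bits

Each probability is a power of 1/2, so log₂(1/p) is an integer.
H = Σ p·log₂(1/p) = 1/16·4 + 1/8·3 + 1/8·3 + 1/8·3 + 1/16·4 + 1/16·4 + 1/16·4 + 1/16·4 + 1/4·2 + 1/16·4 = 3.125 bits.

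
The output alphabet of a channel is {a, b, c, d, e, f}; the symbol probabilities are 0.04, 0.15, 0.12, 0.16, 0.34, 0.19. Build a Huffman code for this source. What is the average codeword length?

2.47 bits/symbol

Repeatedly combine the two least-probable nodes; the expected code length is the sum of the merged weights.
merge 1/25 + 3/25 → 4/25
merge 3/20 + 4/25 → 31/100
merge 4/25 + 19/100 → 7/20
merge 31/100 + 17/50 → 13/20
merge 7/20 + 13/20 → 1
L = 4/25 + 31/100 + 7/20 + 13/20 + 1 = 247/100 = 2.47 bits/symbol.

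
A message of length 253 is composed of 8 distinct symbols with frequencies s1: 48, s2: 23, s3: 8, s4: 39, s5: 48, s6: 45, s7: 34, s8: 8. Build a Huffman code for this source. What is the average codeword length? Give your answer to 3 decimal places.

Probabilities are the counts divided by 253.
Repeatedly combine the two least-probable nodes; the expected code length is the sum of the merged weights.
merge 8/253 + 8/253 → 16/253
merge 16/253 + 1/11 → 39/253
merge 34/253 + 39/253 → 73/253
merge 39/253 + 45/253 → 84/253
merge 48/253 + 48/253 → 96/253
merge 73/253 + 84/253 → 157/253
merge 96/253 + 157/253 → 1
L = 16/253 + 39/253 + 73/253 + 84/253 + 96/253 + 157/253 + 1 = 718/253 ≈ 2.838 bits/symbol.

2.838 bits/symbol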